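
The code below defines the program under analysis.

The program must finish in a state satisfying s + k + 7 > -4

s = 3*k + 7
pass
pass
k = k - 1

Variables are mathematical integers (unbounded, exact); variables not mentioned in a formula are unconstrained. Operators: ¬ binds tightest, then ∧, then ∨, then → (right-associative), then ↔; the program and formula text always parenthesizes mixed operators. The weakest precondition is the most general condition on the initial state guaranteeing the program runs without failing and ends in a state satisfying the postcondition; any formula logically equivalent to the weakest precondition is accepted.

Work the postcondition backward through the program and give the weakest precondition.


Working backward. After the program, the postcondition s + k + 7 > -4 must hold; in canonical form it is k + s > -11.
Before k := k - 1: k + s > -10
Before skip: k + s > -10
Before skip: k + s > -10
Before s := 3*k + 7: 4*k > -17
Answer: WP = 4*k > -17


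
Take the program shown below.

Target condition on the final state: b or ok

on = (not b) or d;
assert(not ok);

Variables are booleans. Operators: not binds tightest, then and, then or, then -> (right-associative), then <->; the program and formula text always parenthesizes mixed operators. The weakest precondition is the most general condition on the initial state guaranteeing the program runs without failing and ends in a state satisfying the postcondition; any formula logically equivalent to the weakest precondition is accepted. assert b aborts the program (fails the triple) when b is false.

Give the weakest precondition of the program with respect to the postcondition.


Working backward. After the program, b or ok must hold.
Before assert not ok: (not ok) and (b or ok)
Before on := (not b) or d: (not ok) and (b or ok)
Answer: WP = (not ok) and (b or ok)


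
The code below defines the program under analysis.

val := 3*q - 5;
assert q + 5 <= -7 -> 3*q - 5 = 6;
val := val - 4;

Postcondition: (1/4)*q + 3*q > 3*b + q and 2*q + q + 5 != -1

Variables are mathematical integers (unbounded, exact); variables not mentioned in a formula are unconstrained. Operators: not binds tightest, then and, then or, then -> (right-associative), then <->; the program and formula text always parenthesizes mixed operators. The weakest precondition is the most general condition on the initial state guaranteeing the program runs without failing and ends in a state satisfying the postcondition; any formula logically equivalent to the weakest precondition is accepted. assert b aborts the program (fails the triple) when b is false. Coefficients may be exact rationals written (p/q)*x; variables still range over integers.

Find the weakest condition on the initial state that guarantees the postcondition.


Working backward. After the program, the postcondition (1/4)*q + 3*q > 3*b + q and 2*q + q + 5 != -1 must hold; in canonical form it is (9/4)*q > 3*b and 3*q != -6.
Before val := val - 4: (9/4)*q > 3*b and 3*q != -6
Before assert q + 5 <= -7 -> 3*q - 5 = 6: (q <= -12 -> 3*q = 11) and (9/4)*q > 3*b and 3*q != -6
Before val := 3*q - 5: (q <= -12 -> 3*q = 11) and (9/4)*q > 3*b and 3*q != -6
Answer: WP = (q <= -12 -> 3*q = 11) and (9/4)*q > 3*b and 3*q != -6


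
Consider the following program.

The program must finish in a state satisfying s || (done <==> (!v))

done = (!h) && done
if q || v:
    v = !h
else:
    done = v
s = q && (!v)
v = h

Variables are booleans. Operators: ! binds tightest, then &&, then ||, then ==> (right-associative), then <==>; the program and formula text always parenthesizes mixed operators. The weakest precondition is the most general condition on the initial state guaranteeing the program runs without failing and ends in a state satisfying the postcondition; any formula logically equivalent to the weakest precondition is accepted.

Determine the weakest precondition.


Working backward. After the program, s || (done <==> (!v)) must hold.
Before v := h: s || (done <==> (!h))
Before s := q && (!v): (q && (!v)) || (done <==> (!h))
Then branch requires (q && h) || (done <==> (!h)); else branch requires (q && (!v)) || (v <==> (!h)).
Before the if: ((q || v) ==> ((q && h) || (done <==> (!h)))) && ((!(q || v)) ==> ((q && (!v)) || (v <==> (!h))))
Before done := (!h) && done: ((q || v) ==> ((q && h) || (((!h) && done) <==> (!h)))) && ((!(q || v)) ==> ((q && (!v)) || (v <==> (!h))))
Answer: WP = ((q || v) ==> ((q && h) || (((!h) && done) <==> (!h)))) && ((!(q || v)) ==> ((q && (!v)) || (v <==> (!h))))


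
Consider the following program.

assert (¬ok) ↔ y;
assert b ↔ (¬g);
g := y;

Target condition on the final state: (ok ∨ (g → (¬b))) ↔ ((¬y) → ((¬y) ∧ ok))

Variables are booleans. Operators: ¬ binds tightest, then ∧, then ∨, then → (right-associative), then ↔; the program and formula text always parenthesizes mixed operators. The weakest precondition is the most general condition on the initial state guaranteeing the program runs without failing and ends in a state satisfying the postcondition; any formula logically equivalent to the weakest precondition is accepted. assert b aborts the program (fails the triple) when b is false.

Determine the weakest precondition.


Working backward. After the program, (ok ∨ (g → (¬b))) ↔ ((¬y) → ((¬y) ∧ ok)) must hold.
Before g := y: (ok ∨ (y → (¬b))) ↔ ((¬y) → ((¬y) ∧ ok))
Before assert b ↔ (¬g): (b ↔ (¬g)) ∧ ((ok ∨ (y → (¬b))) ↔ ((¬y) → ((¬y) ∧ ok)))
Before assert (¬ok) ↔ y: ((¬ok) ↔ y) ∧ (b ↔ (¬g)) ∧ ((ok ∨ (y → (¬b))) ↔ ((¬y) → ((¬y) ∧ ok)))
Answer: WP = ((¬ok) ↔ y) ∧ (b ↔ (¬g)) ∧ ((ok ∨ (y → (¬b))) ↔ ((¬y) → ((¬y) ∧ ok)))


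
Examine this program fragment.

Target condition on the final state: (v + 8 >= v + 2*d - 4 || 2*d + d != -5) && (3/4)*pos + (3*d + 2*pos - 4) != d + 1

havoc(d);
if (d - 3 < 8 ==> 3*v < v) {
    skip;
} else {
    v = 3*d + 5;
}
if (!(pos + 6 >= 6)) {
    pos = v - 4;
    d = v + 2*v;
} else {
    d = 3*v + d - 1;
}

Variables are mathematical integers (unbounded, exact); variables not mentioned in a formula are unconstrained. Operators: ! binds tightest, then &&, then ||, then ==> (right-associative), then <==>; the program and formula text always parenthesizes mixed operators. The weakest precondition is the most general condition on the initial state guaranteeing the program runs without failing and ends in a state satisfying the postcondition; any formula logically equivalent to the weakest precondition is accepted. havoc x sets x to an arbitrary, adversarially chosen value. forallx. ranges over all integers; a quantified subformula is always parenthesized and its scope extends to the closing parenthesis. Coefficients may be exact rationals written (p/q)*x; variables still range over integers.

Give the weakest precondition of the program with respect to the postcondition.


Working backward. After the program, the postcondition (v + 8 >= v + 2*d - 4 || 2*d + d != -5) && (3/4)*pos + (3*d + 2*pos - 4) != d + 1 must hold; in canonical form it is (2*d <= 12 || 3*d != -5) && 2*d + (11/4)*pos != 5.
Then branch requires (6*v <= 12 || 9*v != -5) && (35/4)*v != 16; else branch requires (2*d + 6*v <= 14 || 3*d + 9*v != -2) && 2*d + (11/4)*pos + 6*v != 7.
Before the if: ((!(pos >= 0)) ==> ((6*v <= 12 || 9*v != -5) && (35/4)*v != 16)) && (pos >= 0 ==> ((2*d + 6*v <= 14 || 3*d + 9*v != -2) && 2*d + (11/4)*pos + 6*v != 7))
Then branch requires ((!(pos >= 0)) ==> ((6*v <= 12 || 9*v != -5) && (35/4)*v != 16)) && (pos >= 0 ==> ((2*d + 6*v <= 14 || 3*d + 9*v != -2) && 2*d + (11/4)*pos + 6*v != 7)); else branch requires ((!(pos >= 0)) ==> ((18*d <= -18 || 27*d != -50) && (105/4)*d != -111/4)) && (pos >= 0 ==> ((20*d <= -16 || 30*d != -47) && 20*d + (11/4)*pos != -23)).
Before the if: ((d < 11 ==> 2*v < 0) ==> (((!(pos >= 0)) ==> ((6*v <= 12 || 9*v != -5) && (35/4)*v != 16)) && (pos >= 0 ==> ((2*d + 6*v <= 14 || 3*d + 9*v != -2) && 2*d + (11/4)*pos + 6*v != 7)))) && ((!(d < 11 ==> 2*v < 0)) ==> (((!(pos >= 0)) ==> ((18*d <= -18 || 27*d != -50) && (105/4)*d != -111/4)) && (pos >= 0 ==> ((20*d <= -16 || 30*d != -47) && 20*d + (11/4)*pos != -23))))
Before havoc d: forall d_1. (((d_1 < 11 ==> 2*v < 0) ==> (((!(pos >= 0)) ==> ((6*v <= 12 || 9*v != -5) && (35/4)*v != 16)) && (pos >= 0 ==> ((2*d_1 + 6*v <= 14 || 3*d_1 + 9*v != -2) && 2*d_1 + (11/4)*pos + 6*v != 7)))) && ((!(d_1 < 11 ==> 2*v < 0)) ==> (((!(pos >= 0)) ==> ((18*d_1 <= -18 || 27*d_1 != -50) && (105/4)*d_1 != -111/4)) && (pos >= 0 ==> ((20*d_1 <= -16 || 30*d_1 != -47) && 20*d_1 + (11/4)*pos != -23)))))
Answer: WP = forall d_1. (((d_1 < 11 ==> 2*v < 0) ==> (((!(pos >= 0)) ==> ((6*v <= 12 || 9*v != -5) && (35/4)*v != 16)) && (pos >= 0 ==> ((2*d_1 + 6*v <= 14 || 3*d_1 + 9*v != -2) && 2*d_1 + (11/4)*pos + 6*v != 7)))) && ((!(d_1 < 11 ==> 2*v < 0)) ==> (((!(pos >= 0)) ==> ((18*d_1 <= -18 || 27*d_1 != -50) && (105/4)*d_1 != -111/4)) && (pos >= 0 ==> ((20*d_1 <= -16 || 30*d_1 != -47) && 20*d_1 + (11/4)*pos != -23)))))


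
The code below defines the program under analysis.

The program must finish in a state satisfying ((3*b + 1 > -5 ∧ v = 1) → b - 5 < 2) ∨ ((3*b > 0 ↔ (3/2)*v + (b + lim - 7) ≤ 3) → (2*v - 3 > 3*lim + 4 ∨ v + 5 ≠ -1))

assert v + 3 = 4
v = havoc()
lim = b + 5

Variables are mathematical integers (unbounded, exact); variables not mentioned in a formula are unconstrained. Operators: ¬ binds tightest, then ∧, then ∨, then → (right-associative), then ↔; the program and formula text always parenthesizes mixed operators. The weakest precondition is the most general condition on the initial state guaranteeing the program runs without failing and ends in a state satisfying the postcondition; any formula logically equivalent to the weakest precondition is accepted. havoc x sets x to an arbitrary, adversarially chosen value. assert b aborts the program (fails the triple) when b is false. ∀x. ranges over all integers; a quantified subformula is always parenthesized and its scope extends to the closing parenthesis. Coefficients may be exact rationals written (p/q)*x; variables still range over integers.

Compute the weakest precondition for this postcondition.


Working backward. After the program, the postcondition ((3*b + 1 > -5 ∧ v = 1) → b - 5 < 2) ∨ ((3*b > 0 ↔ (3/2)*v + (b + lim - 7) ≤ 3) → (2*v - 3 > 3*lim + 4 ∨ v + 5 ≠ -1)) must hold; in canonical form it is ((3*b > -6 ∧ v = 1) → b < 7) ∨ ((3*b > 0 ↔ b + lim + (3/2)*v ≤ 10) → (2*v > 3*lim + 7 ∨ v ≠ -6)).
Before lim := b + 5: ((3*b > -6 ∧ v = 1) → b < 7) ∨ ((3*b > 0 ↔ 2*b + (3/2)*v ≤ 5) → (2*v > 3*b + 22 ∨ v ≠ -6))
Before havoc v: ∀v_1. (((3*b > -6 ∧ v_1 = 1) → b < 7) ∨ ((3*b > 0 ↔ 2*b + (3/2)*v_1 ≤ 5) → (2*v_1 > 3*b + 22 ∨ v_1 ≠ -6)))
Before assert v + 3 = 4: v = 1 ∧ (∀v_1. (((3*b > -6 ∧ v_1 = 1) → b < 7) ∨ ((3*b > 0 ↔ 2*b + (3/2)*v_1 ≤ 5) → (2*v_1 > 3*b + 22 ∨ v_1 ≠ -6))))
Answer: WP = v = 1 ∧ (∀v_1. (((3*b > -6 ∧ v_1 = 1) → b < 7) ∨ ((3*b > 0 ↔ 2*b + (3/2)*v_1 ≤ 5) → (2*v_1 > 3*b + 22 ∨ v_1 ≠ -6))))


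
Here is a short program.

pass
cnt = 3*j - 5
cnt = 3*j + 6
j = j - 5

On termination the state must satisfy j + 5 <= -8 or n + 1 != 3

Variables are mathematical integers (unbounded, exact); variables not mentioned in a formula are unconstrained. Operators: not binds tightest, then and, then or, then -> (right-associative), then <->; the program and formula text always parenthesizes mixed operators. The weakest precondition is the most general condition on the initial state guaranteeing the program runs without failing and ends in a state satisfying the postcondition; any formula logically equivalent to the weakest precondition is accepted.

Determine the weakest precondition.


Working backward. After the program, the postcondition j + 5 <= -8 or n + 1 != 3 must hold; in canonical form it is j <= -13 or n != 2.
Before j := j - 5: j <= -8 or n != 2
Before cnt := 3*j + 6: j <= -8 or n != 2
Before cnt := 3*j - 5: j <= -8 or n != 2
Before skip: j <= -8 or n != 2
Answer: WP = j <= -8 or n != 2


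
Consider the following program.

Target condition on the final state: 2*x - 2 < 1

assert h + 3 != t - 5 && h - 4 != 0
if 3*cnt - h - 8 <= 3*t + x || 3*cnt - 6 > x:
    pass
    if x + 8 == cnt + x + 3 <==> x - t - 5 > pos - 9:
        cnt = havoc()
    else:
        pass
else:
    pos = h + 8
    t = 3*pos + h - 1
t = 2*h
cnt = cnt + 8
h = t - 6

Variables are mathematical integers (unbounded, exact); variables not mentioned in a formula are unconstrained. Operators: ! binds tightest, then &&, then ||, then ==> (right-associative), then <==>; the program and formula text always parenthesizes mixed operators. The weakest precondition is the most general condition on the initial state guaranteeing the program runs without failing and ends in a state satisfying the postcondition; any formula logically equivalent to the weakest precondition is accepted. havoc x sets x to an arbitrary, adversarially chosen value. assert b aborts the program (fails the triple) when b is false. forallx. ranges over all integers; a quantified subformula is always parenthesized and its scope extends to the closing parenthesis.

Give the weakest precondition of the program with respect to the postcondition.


Working backward. After the program, the postcondition 2*x - 2 < 1 must hold; in canonical form it is 2*x < 3.
Before h := t - 6: 2*x < 3
Before cnt := cnt + 8: 2*x < 3
Before t := 2*h: 2*x < 3
Then branch requires ((cnt == 5 <==> x > pos + t - 4) ==> 2*x < 3) && ((!(cnt == 5 <==> x > pos + t - 4)) ==> 2*x < 3); else branch requires 2*x < 3.
Before the if: ((3*cnt <= h + 3*t + x + 8 || 3*cnt > x + 6) ==> (((cnt == 5 <==> x > pos + t - 4) ==> 2*x < 3) && ((!(cnt == 5 <==> x > pos + t - 4)) ==> 2*x < 3))) && ((!(3*cnt <= h + 3*t + x + 8 || 3*cnt > x + 6)) ==> 2*x < 3)
Before assert h + 3 != t - 5 && h - 4 != 0: h != t - 8 && h != 4 && ((3*cnt <= h + 3*t + x + 8 || 3*cnt > x + 6) ==> (((cnt == 5 <==> x > pos + t - 4) ==> 2*x < 3) && ((!(cnt == 5 <==> x > pos + t - 4)) ==> 2*x < 3))) && ((!(3*cnt <= h + 3*t + x + 8 || 3*cnt > x + 6)) ==> 2*x < 3)
Answer: WP = h != t - 8 && h != 4 && ((3*cnt <= h + 3*t + x + 8 || 3*cnt > x + 6) ==> (((cnt == 5 <==> x > pos + t - 4) ==> 2*x < 3) && ((!(cnt == 5 <==> x > pos + t - 4)) ==> 2*x < 3))) && ((!(3*cnt <= h + 3*t + x + 8 || 3*cnt > x + 6)) ==> 2*x < 3)


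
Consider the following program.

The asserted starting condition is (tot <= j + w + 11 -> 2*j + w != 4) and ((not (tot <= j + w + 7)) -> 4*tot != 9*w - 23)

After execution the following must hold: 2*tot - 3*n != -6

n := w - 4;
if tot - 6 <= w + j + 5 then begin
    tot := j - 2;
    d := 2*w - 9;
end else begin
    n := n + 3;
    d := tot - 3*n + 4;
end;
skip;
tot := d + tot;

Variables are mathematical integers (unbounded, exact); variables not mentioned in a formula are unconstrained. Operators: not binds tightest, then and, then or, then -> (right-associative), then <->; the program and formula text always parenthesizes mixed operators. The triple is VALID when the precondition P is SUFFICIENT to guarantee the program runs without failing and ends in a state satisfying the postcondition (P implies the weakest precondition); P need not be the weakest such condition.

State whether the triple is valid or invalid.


Working backward. After the program, the postcondition 2*tot - 3*n != -6 must hold; in canonical form it is 2*tot != 3*n - 6.
Before tot := d + tot: 2*d + 2*tot != 3*n - 6
Before skip: 2*d + 2*tot != 3*n - 6
Then branch requires 2*j + 4*w != 3*n + 16; else branch requires 4*tot != 9*n + 13.
Before the if: (tot <= j + w + 11 -> 2*j + 4*w != 3*n + 16) and ((not (tot <= j + w + 11)) -> 4*tot != 9*n + 13)
Before n := w - 4: (tot <= j + w + 11 -> 2*j + w != 4) and ((not (tot <= j + w + 11)) -> 4*tot != 9*w - 23)
The weakest precondition is (tot <= j + w + 11 -> 2*j + w != 4) and ((not (tot <= j + w + 11)) -> 4*tot != 9*w - 23).
Check whether (tot <= j + w + 11 -> 2*j + w != 4) and ((not (tot <= j + w + 7)) -> 4*tot != 9*w - 23) implies it.
Every state satisfying the precondition satisfies the weakest precondition: the implication holds.
Answer: valid


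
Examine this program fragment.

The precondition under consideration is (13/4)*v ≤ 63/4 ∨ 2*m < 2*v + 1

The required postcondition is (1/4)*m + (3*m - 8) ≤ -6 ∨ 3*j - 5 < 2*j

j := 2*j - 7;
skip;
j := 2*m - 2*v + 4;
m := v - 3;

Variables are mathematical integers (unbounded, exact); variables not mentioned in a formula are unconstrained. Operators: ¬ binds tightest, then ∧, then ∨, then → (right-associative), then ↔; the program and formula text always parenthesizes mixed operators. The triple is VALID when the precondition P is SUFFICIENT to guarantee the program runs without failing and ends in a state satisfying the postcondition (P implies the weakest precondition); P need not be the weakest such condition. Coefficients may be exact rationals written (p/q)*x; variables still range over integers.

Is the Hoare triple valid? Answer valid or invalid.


Working backward. After the program, the postcondition (1/4)*m + (3*m - 8) ≤ -6 ∨ 3*j - 5 < 2*j must hold; in canonical form it is (13/4)*m ≤ 2 ∨ j < 5.
Before m := v - 3: (13/4)*v ≤ 47/4 ∨ j < 5
Before j := 2*m - 2*v + 4: (13/4)*v ≤ 47/4 ∨ 2*m < 2*v + 1
Before skip: (13/4)*v ≤ 47/4 ∨ 2*m < 2*v + 1
Before j := 2*j - 7: (13/4)*v ≤ 47/4 ∨ 2*m < 2*v + 1
The weakest precondition is (13/4)*v ≤ 47/4 ∨ 2*m < 2*v + 1.
Check whether (13/4)*v ≤ 63/4 ∨ 2*m < 2*v + 1 implies it.
Countermodel: at the initial state m = 5, v = 4, the precondition holds but the weakest precondition fails.
Answer: invalid


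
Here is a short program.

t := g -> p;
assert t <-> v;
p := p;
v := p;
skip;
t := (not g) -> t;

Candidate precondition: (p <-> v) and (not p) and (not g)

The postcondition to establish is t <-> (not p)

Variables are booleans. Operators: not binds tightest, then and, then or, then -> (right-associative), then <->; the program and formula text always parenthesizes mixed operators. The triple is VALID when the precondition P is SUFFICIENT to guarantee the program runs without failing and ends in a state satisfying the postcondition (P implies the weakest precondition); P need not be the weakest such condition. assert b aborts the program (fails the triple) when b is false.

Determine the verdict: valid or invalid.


Working backward. After the program, t <-> (not p) must hold.
Before t := (not g) -> t: ((not g) -> t) <-> (not p)
Before skip: ((not g) -> t) <-> (not p)
Before v := p: ((not g) -> t) <-> (not p)
Before p := p: ((not g) -> t) <-> (not p)
Before assert t <-> v: (t <-> v) and (((not g) -> t) <-> (not p))
Before t := g -> p: ((g -> p) <-> v) and (((not g) -> (g -> p)) <-> (not p))
The weakest precondition is ((g -> p) <-> v) and (((not g) -> (g -> p)) <-> (not p)).
Check whether (p <-> v) and (not p) and (not g) implies it.
Countermodel: at the initial state g = false, p = false, v = false, the precondition holds but the weakest precondition fails.
Answer: invalid


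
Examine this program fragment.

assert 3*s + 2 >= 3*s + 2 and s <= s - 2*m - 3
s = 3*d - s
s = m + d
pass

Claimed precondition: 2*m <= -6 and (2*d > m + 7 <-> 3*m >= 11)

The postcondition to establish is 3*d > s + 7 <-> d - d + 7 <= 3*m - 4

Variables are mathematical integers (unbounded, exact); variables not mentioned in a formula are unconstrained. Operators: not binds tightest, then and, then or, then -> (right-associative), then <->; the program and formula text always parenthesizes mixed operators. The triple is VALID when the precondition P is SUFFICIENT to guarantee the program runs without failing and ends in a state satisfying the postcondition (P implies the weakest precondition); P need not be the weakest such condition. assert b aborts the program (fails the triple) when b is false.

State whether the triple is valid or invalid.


Working backward. After the program, the postcondition 3*d > s + 7 <-> d - d + 7 <= 3*m - 4 must hold; in canonical form it is 3*d > s + 7 <-> 3*m >= 11.
Before skip: 3*d > s + 7 <-> 3*m >= 11
Before s := m + d: 2*d > m + 7 <-> 3*m >= 11
Before s := 3*d - s: 2*d > m + 7 <-> 3*m >= 11
Before assert 3*s + 2 >= 3*s + 2 and s <= s - 2*m - 3: 2*m <= -3 and (2*d > m + 7 <-> 3*m >= 11)
The weakest precondition is 2*m <= -3 and (2*d > m + 7 <-> 3*m >= 11).
Check whether 2*m <= -6 and (2*d > m + 7 <-> 3*m >= 11) implies it.
Every state satisfying the precondition satisfies the weakest precondition: the implication holds.
Answer: valid


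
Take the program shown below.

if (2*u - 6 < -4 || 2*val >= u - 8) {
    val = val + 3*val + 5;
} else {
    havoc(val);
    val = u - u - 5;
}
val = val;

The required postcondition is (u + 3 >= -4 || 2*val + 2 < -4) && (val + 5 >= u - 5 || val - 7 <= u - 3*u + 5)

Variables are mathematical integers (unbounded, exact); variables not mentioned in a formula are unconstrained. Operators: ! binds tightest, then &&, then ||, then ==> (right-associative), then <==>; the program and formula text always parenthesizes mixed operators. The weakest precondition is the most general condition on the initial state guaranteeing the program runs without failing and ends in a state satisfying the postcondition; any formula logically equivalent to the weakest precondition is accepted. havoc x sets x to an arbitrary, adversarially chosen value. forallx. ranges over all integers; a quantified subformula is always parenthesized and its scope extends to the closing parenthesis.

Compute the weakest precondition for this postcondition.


Working backward. After the program, the postcondition (u + 3 >= -4 || 2*val + 2 < -4) && (val + 5 >= u - 5 || val - 7 <= u - 3*u + 5) must hold; in canonical form it is (u >= -7 || 2*val < -6) && (val >= u - 10 || 2*u + val <= 12).
Before val := val: (u >= -7 || 2*val < -6) && (val >= u - 10 || 2*u + val <= 12)
Then branch requires (u >= -7 || 8*val < -16) && (4*val >= u - 15 || 2*u + 4*val <= 7); else branch requires u <= 5 || 2*u <= 17.
Before the if: ((2*u < 2 || 2*val >= u - 8) ==> ((u >= -7 || 8*val < -16) && (4*val >= u - 15 || 2*u + 4*val <= 7))) && ((!(2*u < 2 || 2*val >= u - 8)) ==> (u <= 5 || 2*u <= 17))
Answer: WP = ((2*u < 2 || 2*val >= u - 8) ==> ((u >= -7 || 8*val < -16) && (4*val >= u - 15 || 2*u + 4*val <= 7))) && ((!(2*u < 2 || 2*val >= u - 8)) ==> (u <= 5 || 2*u <= 17))


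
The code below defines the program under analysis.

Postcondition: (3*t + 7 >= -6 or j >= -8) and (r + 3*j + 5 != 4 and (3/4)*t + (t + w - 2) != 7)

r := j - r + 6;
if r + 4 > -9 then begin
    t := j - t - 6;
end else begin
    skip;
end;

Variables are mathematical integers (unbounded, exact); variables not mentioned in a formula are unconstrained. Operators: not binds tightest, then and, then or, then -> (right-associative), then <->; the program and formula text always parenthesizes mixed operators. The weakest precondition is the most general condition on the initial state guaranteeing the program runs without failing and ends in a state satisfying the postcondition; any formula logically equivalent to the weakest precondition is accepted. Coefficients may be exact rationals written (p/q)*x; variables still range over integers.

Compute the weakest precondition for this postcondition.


Working backward. After the program, the postcondition (3*t + 7 >= -6 or j >= -8) and (r + 3*j + 5 != 4 and (3/4)*t + (t + w - 2) != 7) must hold; in canonical form it is (3*t >= -13 or j >= -8) and 3*j + r != -1 and (7/4)*t + w != 9.
Then branch requires (3*j >= 3*t + 5 or j >= -8) and 3*j + r != -1 and (7/4)*j + w != (7/4)*t + 39/2; else branch requires (3*t >= -13 or j >= -8) and 3*j + r != -1 and (7/4)*t + w != 9.
Before the if: (r > -13 -> ((3*j >= 3*t + 5 or j >= -8) and 3*j + r != -1 and (7/4)*j + w != (7/4)*t + 39/2)) and ((not (r > -13)) -> ((3*t >= -13 or j >= -8) and 3*j + r != -1 and (7/4)*t + w != 9))
Before r := j - r + 6: (j > r - 19 -> ((3*j >= 3*t + 5 or j >= -8) and 4*j != r - 7 and (7/4)*j + w != (7/4)*t + 39/2)) and ((not (j > r - 19)) -> ((3*t >= -13 or j >= -8) and 4*j != r - 7 and (7/4)*t + w != 9))
Answer: WP = (j > r - 19 -> ((3*j >= 3*t + 5 or j >= -8) and 4*j != r - 7 and (7/4)*j + w != (7/4)*t + 39/2)) and ((not (j > r - 19)) -> ((3*t >= -13 or j >= -8) and 4*j != r - 7 and (7/4)*t + w != 9))


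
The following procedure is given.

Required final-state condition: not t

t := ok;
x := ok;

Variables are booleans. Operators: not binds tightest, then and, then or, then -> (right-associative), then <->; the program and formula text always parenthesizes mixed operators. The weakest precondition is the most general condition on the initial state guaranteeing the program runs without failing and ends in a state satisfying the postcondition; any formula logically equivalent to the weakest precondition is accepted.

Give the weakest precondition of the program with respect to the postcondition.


Working backward. After the program, not t must hold.
Before x := ok: not t
Before t := ok: not ok
Answer: WP = not ok


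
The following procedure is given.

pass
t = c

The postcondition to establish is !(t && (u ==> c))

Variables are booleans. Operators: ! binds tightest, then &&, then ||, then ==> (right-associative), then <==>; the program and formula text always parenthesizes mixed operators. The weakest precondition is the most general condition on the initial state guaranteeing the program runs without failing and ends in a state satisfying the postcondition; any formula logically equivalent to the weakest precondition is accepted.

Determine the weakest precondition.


Working backward. After the program, !(t && (u ==> c)) must hold.
Before t := c: !(c && (u ==> c))
Before skip: !(c && (u ==> c))
Answer: WP = !(c && (u ==> c))


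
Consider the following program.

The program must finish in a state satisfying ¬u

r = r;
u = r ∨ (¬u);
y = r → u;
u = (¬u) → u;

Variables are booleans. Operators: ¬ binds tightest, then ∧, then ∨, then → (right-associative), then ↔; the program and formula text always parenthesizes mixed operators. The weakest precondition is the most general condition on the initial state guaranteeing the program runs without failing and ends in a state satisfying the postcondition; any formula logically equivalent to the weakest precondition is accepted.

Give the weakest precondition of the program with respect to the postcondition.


Working backward. After the program, ¬u must hold.
Before u := (¬u) → u: ¬((¬u) → u)
Before y := r → u: ¬((¬u) → u)
Before u := r ∨ (¬u): ¬((¬(r ∨ (¬u))) → (r ∨ (¬u)))
Before r := r: ¬((¬(r ∨ (¬u))) → (r ∨ (¬u)))
Answer: WP = ¬((¬(r ∨ (¬u))) → (r ∨ (¬u)))


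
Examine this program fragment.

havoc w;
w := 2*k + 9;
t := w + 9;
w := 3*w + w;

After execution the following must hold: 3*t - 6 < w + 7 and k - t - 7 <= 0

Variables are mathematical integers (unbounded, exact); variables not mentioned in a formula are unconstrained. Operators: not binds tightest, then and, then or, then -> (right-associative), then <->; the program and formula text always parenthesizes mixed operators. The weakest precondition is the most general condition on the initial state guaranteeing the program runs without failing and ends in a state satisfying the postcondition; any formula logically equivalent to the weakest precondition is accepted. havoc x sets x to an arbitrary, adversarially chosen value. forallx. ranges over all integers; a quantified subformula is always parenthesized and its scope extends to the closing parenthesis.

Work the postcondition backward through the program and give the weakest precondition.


Working backward. After the program, the postcondition 3*t - 6 < w + 7 and k - t - 7 <= 0 must hold; in canonical form it is 3*t < w + 13 and k <= t + 7.
Before w := 3*w + w: 3*t < 4*w + 13 and k <= t + 7
Before t := w + 9: w > 14 and k <= w + 16
Before w := 2*k + 9: 2*k > 5 and k >= -25
Before havoc w: 2*k > 5 and k >= -25
Answer: WP = 2*k > 5 and k >= -25


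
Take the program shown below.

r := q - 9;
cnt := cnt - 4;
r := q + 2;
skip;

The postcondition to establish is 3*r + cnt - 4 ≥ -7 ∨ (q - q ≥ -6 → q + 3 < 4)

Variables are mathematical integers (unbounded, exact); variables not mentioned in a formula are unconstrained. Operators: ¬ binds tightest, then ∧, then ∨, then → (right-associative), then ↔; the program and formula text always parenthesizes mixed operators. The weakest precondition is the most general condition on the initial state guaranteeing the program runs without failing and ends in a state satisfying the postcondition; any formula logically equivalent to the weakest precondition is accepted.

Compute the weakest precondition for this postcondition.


Working backward. After the program, the postcondition 3*r + cnt - 4 ≥ -7 ∨ (q - q ≥ -6 → q + 3 < 4) must hold; in canonical form it is cnt + 3*r ≥ -3 ∨ q < 1.
Before skip: cnt + 3*r ≥ -3 ∨ q < 1
Before r := q + 2: cnt + 3*q ≥ -9 ∨ q < 1
Before cnt := cnt - 4: cnt + 3*q ≥ -5 ∨ q < 1
Before r := q - 9: cnt + 3*q ≥ -5 ∨ q < 1
Answer: WP = cnt + 3*q ≥ -5 ∨ q < 1


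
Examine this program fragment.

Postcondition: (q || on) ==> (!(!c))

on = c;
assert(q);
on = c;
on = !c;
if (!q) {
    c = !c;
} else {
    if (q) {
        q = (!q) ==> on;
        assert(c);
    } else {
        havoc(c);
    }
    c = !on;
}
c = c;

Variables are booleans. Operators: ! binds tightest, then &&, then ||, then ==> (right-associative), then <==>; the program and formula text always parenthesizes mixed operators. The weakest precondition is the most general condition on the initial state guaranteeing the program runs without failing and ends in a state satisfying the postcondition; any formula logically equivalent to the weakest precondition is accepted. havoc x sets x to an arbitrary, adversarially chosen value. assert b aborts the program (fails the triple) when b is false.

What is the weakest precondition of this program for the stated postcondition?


Working backward. After the program, the postcondition (q || on) ==> (!(!c)) must hold; in canonical form it is (q || on) ==> c.
Before c := c: (q || on) ==> c
Then branch requires (q || on) ==> (!c); else branch requires (q ==> (c && ((((!q) ==> on) || on) ==> (!on)))) && ((!q) ==> ((q || on) ==> (!on))).
Before the if: ((!q) ==> ((q || on) ==> (!c))) && (q ==> ((q ==> (c && ((((!q) ==> on) || on) ==> (!on)))) && ((!q) ==> ((q || on) ==> (!on)))))
Before on := !c: ((!q) ==> ((q || (!c)) ==> (!c))) && (q ==> ((q ==> (c && ((((!q) ==> (!c)) || (!c)) ==> c))) && ((!q) ==> ((q || (!c)) ==> c))))
Before on := c: ((!q) ==> ((q || (!c)) ==> (!c))) && (q ==> ((q ==> (c && ((((!q) ==> (!c)) || (!c)) ==> c))) && ((!q) ==> ((q || (!c)) ==> c))))
Before assert q: q && ((!q) ==> ((q || (!c)) ==> (!c))) && (q ==> ((q ==> (c && ((((!q) ==> (!c)) || (!c)) ==> c))) && ((!q) ==> ((q || (!c)) ==> c))))
Before on := c: q && ((!q) ==> ((q || (!c)) ==> (!c))) && (q ==> ((q ==> (c && ((((!q) ==> (!c)) || (!c)) ==> c))) && ((!q) ==> ((q || (!c)) ==> c))))
Answer: WP = q && ((!q) ==> ((q || (!c)) ==> (!c))) && (q ==> ((q ==> (c && ((((!q) ==> (!c)) || (!c)) ==> c))) && ((!q) ==> ((q || (!c)) ==> c))))


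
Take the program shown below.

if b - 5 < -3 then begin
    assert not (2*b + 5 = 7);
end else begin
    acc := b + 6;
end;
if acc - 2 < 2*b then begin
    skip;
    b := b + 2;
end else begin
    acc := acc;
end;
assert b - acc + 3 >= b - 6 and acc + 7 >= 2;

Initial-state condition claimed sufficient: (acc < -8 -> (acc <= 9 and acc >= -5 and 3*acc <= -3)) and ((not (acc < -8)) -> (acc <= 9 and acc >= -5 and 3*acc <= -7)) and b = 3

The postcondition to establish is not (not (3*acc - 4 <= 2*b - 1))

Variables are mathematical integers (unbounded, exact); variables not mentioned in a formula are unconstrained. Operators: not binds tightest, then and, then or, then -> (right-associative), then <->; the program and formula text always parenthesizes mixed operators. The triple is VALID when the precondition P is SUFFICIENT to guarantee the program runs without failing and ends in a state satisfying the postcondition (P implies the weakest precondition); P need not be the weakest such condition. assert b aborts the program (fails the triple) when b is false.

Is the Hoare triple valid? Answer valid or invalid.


Working backward. After the program, the postcondition not (not (3*acc - 4 <= 2*b - 1)) must hold; in canonical form it is 3*acc <= 2*b + 3.
Before assert b - acc + 3 >= b - 6 and acc + 7 >= 2: acc <= 9 and acc >= -5 and 3*acc <= 2*b + 3
Then branch requires acc <= 9 and acc >= -5 and 3*acc <= 2*b + 7; else branch requires acc <= 9 and acc >= -5 and 3*acc <= 2*b + 3.
Before the if: (acc < 2*b + 2 -> (acc <= 9 and acc >= -5 and 3*acc <= 2*b + 7)) and ((not (acc < 2*b + 2)) -> (acc <= 9 and acc >= -5 and 3*acc <= 2*b + 3))
Then branch requires (not (2*b = 2)) and (acc < 2*b + 2 -> (acc <= 9 and acc >= -5 and 3*acc <= 2*b + 7)) and ((not (acc < 2*b + 2)) -> (acc <= 9 and acc >= -5 and 3*acc <= 2*b + 3)); else branch requires (b > 4 -> (b <= 3 and b >= -11 and b <= -11)) and ((not (b > 4)) -> (b <= 3 and b >= -11 and b <= -15)).
Before the if: (b < 2 -> ((not (2*b = 2)) and (acc < 2*b + 2 -> (acc <= 9 and acc >= -5 and 3*acc <= 2*b + 7)) and ((not (acc < 2*b + 2)) -> (acc <= 9 and acc >= -5 and 3*acc <= 2*b + 3)))) and ((not (b < 2)) -> ((b > 4 -> (b <= 3 and b >= -11 and b <= -11)) and ((not (b > 4)) -> (b <= 3 and b >= -11 and b <= -15))))
The weakest precondition is (b < 2 -> ((not (2*b = 2)) and (acc < 2*b + 2 -> (acc <= 9 and acc >= -5 and 3*acc <= 2*b + 7)) and ((not (acc < 2*b + 2)) -> (acc <= 9 and acc >= -5 and 3*acc <= 2*b + 3)))) and ((not (b < 2)) -> ((b > 4 -> (b <= 3 and b >= -11 and b <= -11)) and ((not (b > 4)) -> (b <= 3 and b >= -11 and b <= -15)))).
Check whether (acc < -8 -> (acc <= 9 and acc >= -5 and 3*acc <= -3)) and ((not (acc < -8)) -> (acc <= 9 and acc >= -5 and 3*acc <= -7)) and b = 3 implies it.
Countermodel: at the initial state acc = -3, b = 3, the precondition holds but the weakest precondition fails.
Answer: invalid


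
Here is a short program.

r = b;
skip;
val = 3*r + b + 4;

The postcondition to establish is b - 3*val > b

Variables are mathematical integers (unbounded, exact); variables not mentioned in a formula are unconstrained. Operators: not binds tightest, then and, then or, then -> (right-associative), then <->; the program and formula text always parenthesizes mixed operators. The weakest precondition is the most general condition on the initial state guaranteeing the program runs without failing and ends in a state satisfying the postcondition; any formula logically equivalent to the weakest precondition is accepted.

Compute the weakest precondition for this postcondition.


Working backward. After the program, the postcondition b - 3*val > b must hold; in canonical form it is 3*val < 0.
Before val := 3*r + b + 4: 3*b + 9*r < -12
Before skip: 3*b + 9*r < -12
Before r := b: 12*b < -12
Answer: WP = 12*b < -12


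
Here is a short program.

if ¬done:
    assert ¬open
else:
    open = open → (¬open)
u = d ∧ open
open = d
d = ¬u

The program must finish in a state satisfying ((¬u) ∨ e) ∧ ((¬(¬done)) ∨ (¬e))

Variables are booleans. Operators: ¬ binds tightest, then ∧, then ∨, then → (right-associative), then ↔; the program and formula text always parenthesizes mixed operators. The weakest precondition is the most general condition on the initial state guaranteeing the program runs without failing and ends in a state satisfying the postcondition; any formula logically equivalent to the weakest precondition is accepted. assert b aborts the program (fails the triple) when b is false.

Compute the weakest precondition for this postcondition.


Working backward. After the program, the postcondition ((¬u) ∨ e) ∧ ((¬(¬done)) ∨ (¬e)) must hold; in canonical form it is ((¬u) ∨ e) ∧ (done ∨ (¬e)).
Before d := ¬u: ((¬u) ∨ e) ∧ (done ∨ (¬e))
Before open := d: ((¬u) ∨ e) ∧ (done ∨ (¬e))
Before u := d ∧ open: ((¬(d ∧ open)) ∨ e) ∧ (done ∨ (¬e))
Then branch requires (¬open) ∧ ((¬(d ∧ open)) ∨ e) ∧ (done ∨ (¬e)); else branch requires ((¬(d ∧ (open → (¬open)))) ∨ e) ∧ (done ∨ (¬e)).
Before the if: ((¬done) → ((¬open) ∧ ((¬(d ∧ open)) ∨ e) ∧ (done ∨ (¬e)))) ∧ (done → (((¬(d ∧ (open → (¬open)))) ∨ e) ∧ (done ∨ (¬e))))
Answer: WP = ((¬done) → ((¬open) ∧ ((¬(d ∧ open)) ∨ e) ∧ (done ∨ (¬e)))) ∧ (done → (((¬(d ∧ (open → (¬open)))) ∨ e) ∧ (done ∨ (¬e))))


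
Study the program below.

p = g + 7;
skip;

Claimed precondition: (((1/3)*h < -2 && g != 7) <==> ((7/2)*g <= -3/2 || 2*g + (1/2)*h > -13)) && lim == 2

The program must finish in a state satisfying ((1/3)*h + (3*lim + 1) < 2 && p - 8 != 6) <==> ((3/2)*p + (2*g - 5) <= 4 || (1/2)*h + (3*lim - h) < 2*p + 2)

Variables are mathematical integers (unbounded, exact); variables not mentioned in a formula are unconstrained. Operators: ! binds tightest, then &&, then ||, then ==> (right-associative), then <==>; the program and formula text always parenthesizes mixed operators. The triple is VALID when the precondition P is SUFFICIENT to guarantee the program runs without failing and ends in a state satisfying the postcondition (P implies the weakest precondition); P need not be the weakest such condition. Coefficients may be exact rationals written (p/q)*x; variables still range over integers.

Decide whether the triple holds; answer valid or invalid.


Working backward. After the program, the postcondition ((1/3)*h + (3*lim + 1) < 2 && p - 8 != 6) <==> ((3/2)*p + (2*g - 5) <= 4 || (1/2)*h + (3*lim - h) < 2*p + 2) must hold; in canonical form it is ((1/3)*h + 3*lim < 1 && p != 14) <==> (2*g + (3/2)*p <= 9 || 3*lim < (1/2)*h + 2*p + 2).
Before skip: ((1/3)*h + 3*lim < 1 && p != 14) <==> (2*g + (3/2)*p <= 9 || 3*lim < (1/2)*h + 2*p + 2)
Before p := g + 7: ((1/3)*h + 3*lim < 1 && g != 7) <==> ((7/2)*g <= -3/2 || 3*lim < 2*g + (1/2)*h + 16)
The weakest precondition is ((1/3)*h + 3*lim < 1 && g != 7) <==> ((7/2)*g <= -3/2 || 3*lim < 2*g + (1/2)*h + 16).
Check whether (((1/3)*h < -2 && g != 7) <==> ((7/2)*g <= -3/2 || 2*g + (1/2)*h > -13)) && lim == 2 implies it.
Countermodel: at the initial state g = 0, h = -20, lim = 2, the precondition holds but the weakest precondition fails.
Answer: invalid


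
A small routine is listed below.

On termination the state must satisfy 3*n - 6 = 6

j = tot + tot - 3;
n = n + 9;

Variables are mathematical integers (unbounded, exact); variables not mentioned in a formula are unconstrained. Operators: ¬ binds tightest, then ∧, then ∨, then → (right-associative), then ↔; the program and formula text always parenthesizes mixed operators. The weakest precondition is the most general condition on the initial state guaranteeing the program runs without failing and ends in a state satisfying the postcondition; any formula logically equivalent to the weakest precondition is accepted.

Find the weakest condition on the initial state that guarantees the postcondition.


Working backward. After the program, the postcondition 3*n - 6 = 6 must hold; in canonical form it is 3*n = 12.
Before n := n + 9: 3*n = -15
Before j := tot + tot - 3: 3*n = -15
Answer: WP = 3*n = -15


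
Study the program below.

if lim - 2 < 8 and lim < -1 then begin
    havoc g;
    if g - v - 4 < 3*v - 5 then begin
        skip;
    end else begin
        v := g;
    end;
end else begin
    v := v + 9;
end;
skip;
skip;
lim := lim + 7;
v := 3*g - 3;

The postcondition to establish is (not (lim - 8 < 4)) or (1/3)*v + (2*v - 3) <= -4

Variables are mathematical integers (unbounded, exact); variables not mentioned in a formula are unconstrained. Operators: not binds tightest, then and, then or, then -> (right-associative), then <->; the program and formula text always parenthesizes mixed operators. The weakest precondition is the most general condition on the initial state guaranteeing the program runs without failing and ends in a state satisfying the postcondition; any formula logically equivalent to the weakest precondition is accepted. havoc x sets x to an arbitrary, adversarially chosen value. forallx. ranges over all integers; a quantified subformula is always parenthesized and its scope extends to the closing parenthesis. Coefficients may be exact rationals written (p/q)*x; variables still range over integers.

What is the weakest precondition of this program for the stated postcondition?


Working backward. After the program, the postcondition (not (lim - 8 < 4)) or (1/3)*v + (2*v - 3) <= -4 must hold; in canonical form it is (not (lim < 12)) or (7/3)*v <= -1.
Before v := 3*g - 3: (not (lim < 12)) or 7*g <= 6
Before lim := lim + 7: (not (lim < 5)) or 7*g <= 6
Before skip: (not (lim < 5)) or 7*g <= 6
Before skip: (not (lim < 5)) or 7*g <= 6
Then branch requires forall g_1. ((g_1 < 4*v - 1 -> ((not (lim < 5)) or 7*g_1 <= 6)) and ((not (g_1 < 4*v - 1)) -> ((not (lim < 5)) or 7*g_1 <= 6))); else branch requires (not (lim < 5)) or 7*g <= 6.
Before the if: ((lim < 10 and lim < -1) -> (forall g_1. ((g_1 < 4*v - 1 -> ((not (lim < 5)) or 7*g_1 <= 6)) and ((not (g_1 < 4*v - 1)) -> ((not (lim < 5)) or 7*g_1 <= 6))))) and ((not (lim < 10 and lim < -1)) -> ((not (lim < 5)) or 7*g <= 6))
Answer: WP = ((lim < 10 and lim < -1) -> (forall g_1. ((g_1 < 4*v - 1 -> ((not (lim < 5)) or 7*g_1 <= 6)) and ((not (g_1 < 4*v - 1)) -> ((not (lim < 5)) or 7*g_1 <= 6))))) and ((not (lim < 10 and lim < -1)) -> ((not (lim < 5)) or 7*g <= 6))
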